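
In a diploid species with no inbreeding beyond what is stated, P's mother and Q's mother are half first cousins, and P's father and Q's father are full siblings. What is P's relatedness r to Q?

0.140625

Relatedness sums over independent paths through distinct common ancestors.
P and Q are related in two ways: half second cousins through their mothers (r = 1/64) and first cousins through their fathers (r = 1/8).
r = 1/64 + 1/8 = 0.140625.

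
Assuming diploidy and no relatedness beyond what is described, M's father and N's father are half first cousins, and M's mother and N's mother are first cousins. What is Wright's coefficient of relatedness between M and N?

Relatedness sums over independent paths through distinct common ancestors.
M and N are related in two ways: half second cousins through their fathers (r = 1/64) and second cousins through their mothers (r = 1/32).
r = 1/64 + 1/32 = 0.046875.

0.046875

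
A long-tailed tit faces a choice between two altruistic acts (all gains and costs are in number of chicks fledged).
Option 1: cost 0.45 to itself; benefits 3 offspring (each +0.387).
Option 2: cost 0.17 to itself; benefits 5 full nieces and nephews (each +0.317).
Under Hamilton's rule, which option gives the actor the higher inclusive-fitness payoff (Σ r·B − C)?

Option 2

Option 1: r to an offspring = 0.5.
Option 1: Σ r·B − C = (3·0.5·0.387) − 0.45 = 0.1305.
Option 2: r to a full niece or nephew = 0.25.
Option 2: Σ r·B − C = (5·0.25·0.317) − 0.17 = 0.22625.
Option 2 has the higher net inclusive-fitness payoff.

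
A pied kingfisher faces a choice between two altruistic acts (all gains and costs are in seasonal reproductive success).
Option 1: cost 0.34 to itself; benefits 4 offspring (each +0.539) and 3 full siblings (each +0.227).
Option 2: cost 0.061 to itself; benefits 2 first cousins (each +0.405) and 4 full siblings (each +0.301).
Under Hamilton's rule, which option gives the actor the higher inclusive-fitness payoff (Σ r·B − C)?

Option 1

Option 1: r to an offspring = 0.5.
Option 1: r to a full sibling = 0.5.
Option 1: Σ r·B − C = (4·0.5·0.539 + 3·0.5·0.227) − 0.34 = 1.0785.
Option 2: r to a first cousin = 0.125.
Option 2: r to a full sibling = 0.5.
Option 2: Σ r·B − C = (2·0.125·0.405 + 4·0.5·0.301) − 0.061 = 0.64225.
Option 1 has the higher net inclusive-fitness payoff.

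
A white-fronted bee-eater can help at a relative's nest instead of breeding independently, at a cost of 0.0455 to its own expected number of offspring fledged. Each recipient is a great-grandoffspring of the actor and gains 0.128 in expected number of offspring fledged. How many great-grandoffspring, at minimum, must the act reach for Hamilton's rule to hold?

r to a great-grandoffspring = 1/8 (three parent–offspring links: r = (1/2)^3 = 1/8).
Hamilton's rule: n·r·B > C  ⇒  n > C/(r·B) = 0.0455/(0.125·0.128) = 2.844.
The smallest integer exceeding 2.844 is 3.

3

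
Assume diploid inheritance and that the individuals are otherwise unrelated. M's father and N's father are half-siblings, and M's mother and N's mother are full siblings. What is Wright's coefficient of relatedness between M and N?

With two independent routes of shared ancestry, r is the sum of the two contributions.
M and N are related in two ways: half first cousins through their fathers (r = 1/16) and first cousins through their mothers (r = 1/8).
r = 1/16 + 1/8 = 0.1875.

0.1875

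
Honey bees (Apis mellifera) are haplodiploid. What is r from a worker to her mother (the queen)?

One meiotic link between diploid queen and diploid daughter: r = 1/2.

0.5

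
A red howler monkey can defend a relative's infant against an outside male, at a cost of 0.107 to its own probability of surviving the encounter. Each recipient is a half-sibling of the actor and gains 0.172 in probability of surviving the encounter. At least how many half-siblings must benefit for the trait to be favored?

3

r to a half-sibling = 0.25 (half-sibs share one parent — one path of length 2: r = (1/2)^2 = 1/4).
Hamilton's rule: n·r·B > C  ⇒  n > C/(r·B) = 0.107/(0.25·0.172) = 2.488.
The smallest integer exceeding 2.488 is 3.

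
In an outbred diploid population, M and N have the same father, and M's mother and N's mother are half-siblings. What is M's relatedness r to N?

0.3125

Relatedness sums over independent paths through distinct common ancestors.
M and N are related in two ways: half-sibs through their shared father (r = 1/4) and half first cousins through their mothers (r = 1/16).
r = 1/4 + 1/16 = 0.3125.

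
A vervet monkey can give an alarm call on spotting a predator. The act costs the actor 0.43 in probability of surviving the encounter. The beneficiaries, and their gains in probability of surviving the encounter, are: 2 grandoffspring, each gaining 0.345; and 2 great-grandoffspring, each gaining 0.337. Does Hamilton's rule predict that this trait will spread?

No

Hamilton's rule: the trait is favored when the sum of r·B over every recipient exceeds the actor's cost C.
r to a grandoffspring = 1/4 (two parent–offspring links: r = (1/2)^2 = 1/4).
r to a great-grandoffspring = 1/8 (three parent–offspring links: r = (1/2)^3 = 1/8).
Summing one r·B term per recipient: 2·0.25·0.345 + 2·0.125·0.337 = 0.25675.
0.25675 < 0.43: the indirect benefit is less than the cost.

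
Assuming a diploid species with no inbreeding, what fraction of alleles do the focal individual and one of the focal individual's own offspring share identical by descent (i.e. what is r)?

Each parent–offspring link contributes a factor of 1/2, and independent paths through distinct common ancestors add.
One parent–offspring link: r = (1/2)^1 = 1/2.

0.5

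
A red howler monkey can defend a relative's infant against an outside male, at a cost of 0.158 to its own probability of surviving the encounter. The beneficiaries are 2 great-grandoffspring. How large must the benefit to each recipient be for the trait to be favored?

0.632

r to a great-grandoffspring = 0.125 (three parent–offspring links: r = (1/2)^3 = 1/8).
Hamilton's rule with n recipients of equal r: n·r·B > C, so B > C/(n·r) = 0.158/(2·0.125) = 0.632.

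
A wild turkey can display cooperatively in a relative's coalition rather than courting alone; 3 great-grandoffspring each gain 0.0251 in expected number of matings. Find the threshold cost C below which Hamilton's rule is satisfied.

0.0094125

r to a great-grandoffspring = 0.125 (three parent–offspring links: r = (1/2)^3 = 1/8).
Hamilton's rule: n·r·B > C, so the trait is favored while C < n·r·B = 3·0.125·0.0251 = 0.0094125.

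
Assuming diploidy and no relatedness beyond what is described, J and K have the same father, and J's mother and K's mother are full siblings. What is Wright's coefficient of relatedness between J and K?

Independent pedigree routes through distinct common ancestors add.
J and K are related in two ways: half-sibs through their shared father (r = 1/4) and first cousins through their mothers (r = 1/8).
r = 1/4 + 1/8 = 0.375.

0.375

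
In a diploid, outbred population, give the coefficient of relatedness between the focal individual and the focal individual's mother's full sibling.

0.25

Each parent–offspring link contributes a factor of 1/2, and independent paths through distinct common ancestors add.
Full aunt/uncle↔niece/nephew: two paths of length 3 through the shared grandparent pair: r = 2·(1/2)^3 = 1/4.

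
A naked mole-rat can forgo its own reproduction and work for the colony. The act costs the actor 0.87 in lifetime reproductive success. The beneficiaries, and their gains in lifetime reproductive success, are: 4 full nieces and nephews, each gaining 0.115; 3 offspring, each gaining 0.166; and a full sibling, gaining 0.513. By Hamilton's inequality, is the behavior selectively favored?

No

Hamilton's rule: the trait is favored when the sum of r·B over every recipient exceeds the actor's cost C.
r to a full niece or nephew = 0.25 (full aunt/uncle↔niece/nephew: two paths of length 3 through the shared grandparent pair: r = 2·(1/2)^3 = 1/4).
r to an offspring = 0.5 (one parent–offspring link: r = (1/2)^1 = 1/2).
r to a full sibling = 0.5 (full sibs share both parents — two paths of length 2: r = 2·(1/2)^2 = 1/2).
Summing one r·B term per recipient: 4·0.25·0.115 + 3·0.5·0.166 + 1·0.5·0.513 = 0.6205.
0.6205 < 0.87: the indirect benefit is less than the cost.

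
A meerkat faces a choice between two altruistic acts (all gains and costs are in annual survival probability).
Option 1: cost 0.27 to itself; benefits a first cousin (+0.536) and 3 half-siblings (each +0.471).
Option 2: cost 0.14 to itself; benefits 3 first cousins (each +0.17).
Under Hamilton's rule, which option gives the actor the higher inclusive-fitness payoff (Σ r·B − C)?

Option 1

Option 1: r to a first cousin = 0.125.
Option 1: r to a half-sibling = 0.25.
Option 1: Σ r·B − C = (1·0.125·0.536 + 3·0.25·0.471) − 0.27 = 0.15025.
Option 2: r to a first cousin = 0.125.
Option 2: Σ r·B − C = (3·0.125·0.17) − 0.14 = -0.07625.
Option 1 has the higher net inclusive-fitness payoff.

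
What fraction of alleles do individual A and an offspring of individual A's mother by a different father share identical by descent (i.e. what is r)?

Each parent–offspring link contributes a factor of 1/2, and independent paths through distinct common ancestors add.
Half-sibs share one parent — one path of length 2: r = (1/2)^2 = 1/4.

0.25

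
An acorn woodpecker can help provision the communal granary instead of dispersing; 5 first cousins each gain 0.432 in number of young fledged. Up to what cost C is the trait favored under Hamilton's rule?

r to a first cousin = 1/8 (first cousins share one grandparent pair — two paths of length 4: r = 2·(1/2)^4 = 1/8).
Hamilton's rule: n·r·B > C, so the trait is favored while C < n·r·B = 5·0.125·0.432 = 0.27.

0.27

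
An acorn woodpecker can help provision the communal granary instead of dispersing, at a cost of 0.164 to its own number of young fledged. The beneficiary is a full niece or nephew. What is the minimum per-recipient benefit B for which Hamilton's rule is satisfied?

r to a full niece or nephew = 0.25 (full aunt/uncle↔niece/nephew: two paths of length 3 through the shared grandparent pair: r = 2·(1/2)^3 = 1/4).
Hamilton's rule with n recipients of equal r: n·r·B > C, so B > C/(n·r) = 0.164/(1·0.25) = 0.656.

0.656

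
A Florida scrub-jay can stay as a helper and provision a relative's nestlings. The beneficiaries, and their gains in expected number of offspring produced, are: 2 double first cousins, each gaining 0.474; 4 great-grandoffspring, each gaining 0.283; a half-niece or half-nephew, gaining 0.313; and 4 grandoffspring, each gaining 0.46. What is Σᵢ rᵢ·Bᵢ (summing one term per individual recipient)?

0.877625

r to a double first cousin = 0.25 (double first cousins share both grandparent pairs — four paths of length 4: r = 4·(1/2)^4 = 1/4).
r to a great-grandoffspring = 0.125 (three parent–offspring links: r = (1/2)^3 = 1/8).
r to a half-niece or half-nephew = 0.125 (half-aunt/uncle↔niece/nephew: one path of length 3: r = (1/2)^3 = 1/8).
r to a grandoffspring = 1/4 (two parent–offspring links: r = (1/2)^2 = 1/4).
Summing one r·B term per recipient: 2·0.25·0.474 + 4·0.125·0.283 + 1·0.125·0.313 + 4·0.25·0.46 = 0.877625.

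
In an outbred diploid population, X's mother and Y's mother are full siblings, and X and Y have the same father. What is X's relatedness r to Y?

0.375

Wright's path rule: contributions from independent ancestry routes add.
X and Y are related in two ways: first cousins through their mothers (r = 1/8) and half-sibs through their shared father (r = 1/4).
r = 1/8 + 1/4 = 0.375.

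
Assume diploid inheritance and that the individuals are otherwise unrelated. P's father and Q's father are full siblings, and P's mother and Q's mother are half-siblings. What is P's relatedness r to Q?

0.1875

Independent pedigree routes through distinct common ancestors add.
P and Q are related in two ways: first cousins through their fathers (r = 1/8) and half first cousins through their mothers (r = 1/16).
r = 1/8 + 1/16 = 0.1875.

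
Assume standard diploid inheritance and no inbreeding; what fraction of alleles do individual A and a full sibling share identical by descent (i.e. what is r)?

0.5

Each parent–offspring link contributes a factor of 1/2, and independent paths through distinct common ancestors add.
Full sibs share both parents — two paths of length 2: r = 2·(1/2)^2 = 1/2.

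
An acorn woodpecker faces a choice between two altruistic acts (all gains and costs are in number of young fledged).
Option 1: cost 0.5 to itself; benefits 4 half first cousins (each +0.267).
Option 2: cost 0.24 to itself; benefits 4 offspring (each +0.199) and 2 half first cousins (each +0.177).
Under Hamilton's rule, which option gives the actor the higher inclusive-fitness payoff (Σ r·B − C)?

Option 1: r to a half first cousin = 0.0625.
Option 1: Σ r·B − C = (4·0.0625·0.267) − 0.5 = -0.43325.
Option 2: r to an offspring = 0.5.
Option 2: r to a half first cousin = 0.0625.
Option 2: Σ r·B − C = (4·0.5·0.199 + 2·0.0625·0.177) − 0.24 = 0.180125.
Option 2 has the higher net inclusive-fitness payoff.

Option 2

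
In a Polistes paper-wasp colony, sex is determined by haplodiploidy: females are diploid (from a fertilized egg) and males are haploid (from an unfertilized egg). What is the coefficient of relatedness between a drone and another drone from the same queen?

Haploid brothers each carry a random half of the queen's diploid genome, so on average they share half: r = 1/2.

0.5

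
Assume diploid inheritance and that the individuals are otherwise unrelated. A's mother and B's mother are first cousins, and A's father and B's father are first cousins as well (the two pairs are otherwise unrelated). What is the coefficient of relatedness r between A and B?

0.0625

Relatedness sums over independent paths through distinct common ancestors.
A and B are related in two ways: second cousins through their mothers (r = 1/32) and second cousins through their fathers (r = 1/32).
r = 1/32 + 1/32 = 1/16 = 0.0625.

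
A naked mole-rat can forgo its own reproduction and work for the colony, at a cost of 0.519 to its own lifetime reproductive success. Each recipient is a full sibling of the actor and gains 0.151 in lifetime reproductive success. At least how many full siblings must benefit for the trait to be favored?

r to a full sibling = 0.5 (full sibs share both parents — two paths of length 2: r = 2·(1/2)^2 = 1/2).
Hamilton's rule: n·r·B > C  ⇒  n > C/(r·B) = 0.519/(0.5·0.151) = 6.874.
The smallest integer exceeding 6.874 is 7.

7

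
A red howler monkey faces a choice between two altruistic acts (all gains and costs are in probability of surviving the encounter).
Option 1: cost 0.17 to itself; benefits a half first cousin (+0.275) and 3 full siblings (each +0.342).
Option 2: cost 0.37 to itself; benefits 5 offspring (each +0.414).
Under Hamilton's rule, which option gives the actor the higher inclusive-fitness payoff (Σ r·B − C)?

Option 2

Option 1: r to a half first cousin = 0.0625.
Option 1: r to a full sibling = 0.5.
Option 1: Σ r·B − C = (1·0.0625·0.275 + 3·0.5·0.342) − 0.17 = 0.3601875.
Option 2: r to an offspring = 0.5.
Option 2: Σ r·B − C = (5·0.5·0.414) − 0.37 = 0.665.
Option 2 has the higher net inclusive-fitness payoff.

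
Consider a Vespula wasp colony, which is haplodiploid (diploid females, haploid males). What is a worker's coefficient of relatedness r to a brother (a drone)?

Her haploid brother carries none of their father's genes and a random half of their mother's genome; that half matches the maternal half of her own genome with probability 1/2: r = 1/2 · 1/2 = 1/4.

0.25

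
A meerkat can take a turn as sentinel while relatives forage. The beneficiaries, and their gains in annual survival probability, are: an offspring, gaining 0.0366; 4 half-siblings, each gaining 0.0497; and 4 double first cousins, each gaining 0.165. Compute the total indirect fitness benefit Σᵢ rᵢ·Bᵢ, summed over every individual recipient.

0.233

r to an offspring = 0.5 (one parent–offspring link: r = (1/2)^1 = 1/2).
r to a half-sibling = 0.25 (half-sibs share one parent — one path of length 2: r = (1/2)^2 = 1/4).
r to a double first cousin = 0.25 (double first cousins share both grandparent pairs — four paths of length 4: r = 4·(1/2)^4 = 1/4).
Summing one r·B term per recipient: 1·0.5·0.0366 + 4·0.25·0.0497 + 4·0.25·0.165 = 0.233.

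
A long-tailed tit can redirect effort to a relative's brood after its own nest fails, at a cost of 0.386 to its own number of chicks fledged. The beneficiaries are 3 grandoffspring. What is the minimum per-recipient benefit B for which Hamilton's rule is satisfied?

0.5147

r to a grandoffspring = 1/4 (two parent–offspring links: r = (1/2)^2 = 1/4).
Hamilton's rule with n recipients of equal r: n·r·B > C, so B > C/(n·r) = 0.386/(3·0.25) = 0.5147.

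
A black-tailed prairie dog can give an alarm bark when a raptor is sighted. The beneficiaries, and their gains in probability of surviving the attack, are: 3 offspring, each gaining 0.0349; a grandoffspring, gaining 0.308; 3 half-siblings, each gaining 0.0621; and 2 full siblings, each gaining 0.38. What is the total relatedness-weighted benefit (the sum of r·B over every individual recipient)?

r to an offspring = 0.5 (one parent–offspring link: r = (1/2)^1 = 1/2).
r to a grandoffspring = 1/4 (two parent–offspring links: r = (1/2)^2 = 1/4).
r to a half-sibling = 1/4 (half-sibs share one parent — one path of length 2: r = (1/2)^2 = 1/4).
r to a full sibling = 0.5 (full sibs share both parents — two paths of length 2: r = 2·(1/2)^2 = 1/2).
Summing one r·B term per recipient: 3·0.5·0.0349 + 1·0.25·0.308 + 3·0.25·0.0621 + 2·0.5·0.38 = 0.555925.

0.555925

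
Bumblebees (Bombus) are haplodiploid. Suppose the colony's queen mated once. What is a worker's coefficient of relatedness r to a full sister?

0.75

Haplodiploid full sisters inherit their father's entire haploid genome identically (contributing 1/2) and on average half of their mother's contribution (1/2 · 1/2 = 1/4); r = 1/2 + 1/4 = 3/4.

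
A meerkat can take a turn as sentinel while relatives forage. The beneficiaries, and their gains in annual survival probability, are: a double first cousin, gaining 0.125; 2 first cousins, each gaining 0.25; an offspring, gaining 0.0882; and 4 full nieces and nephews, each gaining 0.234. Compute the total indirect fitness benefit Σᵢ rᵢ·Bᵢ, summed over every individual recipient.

r to a double first cousin = 1/4 (double first cousins share both grandparent pairs — four paths of length 4: r = 4·(1/2)^4 = 1/4).
r to a first cousin = 0.125 (first cousins share one grandparent pair — two paths of length 4: r = 2·(1/2)^4 = 1/8).
r to an offspring = 0.5 (one parent–offspring link: r = (1/2)^1 = 1/2).
r to a full niece or nephew = 1/4 (full aunt/uncle↔niece/nephew: two paths of length 3 through the shared grandparent pair: r = 2·(1/2)^3 = 1/4).
Summing one r·B term per recipient: 1·0.25·0.125 + 2·0.125·0.25 + 1·0.5·0.0882 + 4·0.25·0.234 = 0.37185.

0.37185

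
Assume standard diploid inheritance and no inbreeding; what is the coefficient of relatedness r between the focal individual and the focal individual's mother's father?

Each parent–offspring link contributes a factor of 1/2, and independent paths through distinct common ancestors add.
Two parent–offspring links: r = (1/2)^2 = 1/4.

0.25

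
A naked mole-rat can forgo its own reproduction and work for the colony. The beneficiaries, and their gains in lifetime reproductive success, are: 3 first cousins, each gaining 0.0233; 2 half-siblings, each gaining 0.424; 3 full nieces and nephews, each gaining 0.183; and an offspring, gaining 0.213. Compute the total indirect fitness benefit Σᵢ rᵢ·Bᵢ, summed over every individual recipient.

0.4644875

r to a first cousin = 1/8 (first cousins share one grandparent pair — two paths of length 4: r = 2·(1/2)^4 = 1/8).
r to a half-sibling = 1/4 (half-sibs share one parent — one path of length 2: r = (1/2)^2 = 1/4).
r to a full niece or nephew = 1/4 (full aunt/uncle↔niece/nephew: two paths of length 3 through the shared grandparent pair: r = 2·(1/2)^3 = 1/4).
r to an offspring = 1/2 (one parent–offspring link: r = (1/2)^1 = 1/2).
Summing one r·B term per recipient: 3·0.125·0.0233 + 2·0.25·0.424 + 3·0.25·0.183 + 1·0.5·0.213 = 0.4644875.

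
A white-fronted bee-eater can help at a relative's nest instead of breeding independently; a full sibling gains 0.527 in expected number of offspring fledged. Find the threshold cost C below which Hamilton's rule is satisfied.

0.2635

r to a full sibling = 1/2 (full sibs share both parents — two paths of length 2: r = 2·(1/2)^2 = 1/2).
Hamilton's rule: n·r·B > C, so the trait is favored while C < n·r·B = 1·0.5·0.527 = 0.2635.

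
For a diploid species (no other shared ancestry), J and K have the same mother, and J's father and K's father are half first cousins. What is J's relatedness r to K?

0.265625

Independent pedigree routes through distinct common ancestors add.
J and K are related in two ways: half-sibs through their shared mother (r = 1/4) and half second cousins through their fathers (r = 1/64).
r = 1/4 + 1/64 = 0.265625.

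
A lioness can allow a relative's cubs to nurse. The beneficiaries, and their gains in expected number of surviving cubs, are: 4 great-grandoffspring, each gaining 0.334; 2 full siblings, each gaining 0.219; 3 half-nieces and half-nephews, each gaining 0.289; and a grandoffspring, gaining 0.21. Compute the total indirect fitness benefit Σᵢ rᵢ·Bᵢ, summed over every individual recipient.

0.546875

r to a great-grandoffspring = 1/8 (three parent–offspring links: r = (1/2)^3 = 1/8).
r to a full sibling = 1/2 (full sibs share both parents — two paths of length 2: r = 2·(1/2)^2 = 1/2).
r to a half-niece or half-nephew = 1/8 (half-aunt/uncle↔niece/nephew: one path of length 3: r = (1/2)^3 = 1/8).
r to a grandoffspring = 0.25 (two parent–offspring links: r = (1/2)^2 = 1/4).
Summing one r·B term per recipient: 4·0.125·0.334 + 2·0.5·0.219 + 3·0.125·0.289 + 1·0.25·0.21 = 0.546875.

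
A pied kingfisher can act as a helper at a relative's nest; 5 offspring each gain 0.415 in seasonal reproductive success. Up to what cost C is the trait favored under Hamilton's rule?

r to an offspring = 1/2 (one parent–offspring link: r = (1/2)^1 = 1/2).
Hamilton's rule: n·r·B > C, so the trait is favored while C < n·r·B = 5·0.5·0.415 = 1.0375.

1.0375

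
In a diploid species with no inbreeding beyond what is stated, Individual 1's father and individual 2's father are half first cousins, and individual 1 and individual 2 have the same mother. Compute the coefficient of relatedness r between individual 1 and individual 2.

Relatedness sums over independent paths through distinct common ancestors.
Individual 1 and individual 2 are related in two ways: half second cousins through their fathers (r = 1/64) and half-sibs through their shared mother (r = 1/4).
r = 1/64 + 1/4 = 17/64 = 0.265625.

0.265625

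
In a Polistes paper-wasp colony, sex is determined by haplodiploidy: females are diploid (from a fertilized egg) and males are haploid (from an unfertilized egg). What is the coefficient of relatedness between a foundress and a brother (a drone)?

Her haploid brother carries none of their father's genes and a random half of their mother's genome; that half matches the maternal half of her own genome with probability 1/2: r = 1/2 · 1/2 = 1/4.

0.25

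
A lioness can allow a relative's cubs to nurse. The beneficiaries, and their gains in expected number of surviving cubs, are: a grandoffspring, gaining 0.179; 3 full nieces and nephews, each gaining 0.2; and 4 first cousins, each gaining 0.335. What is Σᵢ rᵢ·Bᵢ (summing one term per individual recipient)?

0.36225

r to a grandoffspring = 1/4 (two parent–offspring links: r = (1/2)^2 = 1/4).
r to a full niece or nephew = 0.25 (full aunt/uncle↔niece/nephew: two paths of length 3 through the shared grandparent pair: r = 2·(1/2)^3 = 1/4).
r to a first cousin = 1/8 (first cousins share one grandparent pair — two paths of length 4: r = 2·(1/2)^4 = 1/8).
Summing one r·B term per recipient: 1·0.25·0.179 + 3·0.25·0.2 + 4·0.125·0.335 = 0.36225.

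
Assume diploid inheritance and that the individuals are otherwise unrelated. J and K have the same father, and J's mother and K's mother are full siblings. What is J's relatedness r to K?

Wright's path rule: contributions from independent ancestry routes add.
J and K are related in two ways: half-sibs through their shared father (r = 1/4) and first cousins through their mothers (r = 1/8).
r = 1/4 + 1/8 = 3/8 = 0.375.

0.375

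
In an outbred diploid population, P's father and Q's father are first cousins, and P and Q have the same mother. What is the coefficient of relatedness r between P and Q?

Independent pedigree routes through distinct common ancestors add.
P and Q are related in two ways: second cousins through their fathers (r = 1/32) and half-sibs through their shared mother (r = 1/4).
r = 1/32 + 1/4 = 0.28125.

0.28125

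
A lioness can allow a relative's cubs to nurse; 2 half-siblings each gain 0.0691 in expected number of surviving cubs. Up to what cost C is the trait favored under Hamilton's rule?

r to a half-sibling = 1/4 (half-sibs share one parent — one path of length 2: r = (1/2)^2 = 1/4).
Hamilton's rule: n·r·B > C, so the trait is favored while C < n·r·B = 2·0.25·0.0691 = 0.03455.

0.03455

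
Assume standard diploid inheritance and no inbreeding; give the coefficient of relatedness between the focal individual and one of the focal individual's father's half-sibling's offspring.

Each parent–offspring link contributes a factor of 1/2, and independent paths through distinct common ancestors add.
Half first cousins share one grandparent — one path of length 4: r = (1/2)^4 = 1/16.

0.0625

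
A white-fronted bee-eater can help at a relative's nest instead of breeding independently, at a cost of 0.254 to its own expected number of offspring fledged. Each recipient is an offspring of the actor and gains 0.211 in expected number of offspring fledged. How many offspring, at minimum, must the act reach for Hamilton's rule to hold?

3

r to an offspring = 1/2 (one parent–offspring link: r = (1/2)^1 = 1/2).
Hamilton's rule: n·r·B > C  ⇒  n > C/(r·B) = 0.254/(0.5·0.211) = 2.408.
The smallest integer exceeding 2.408 is 3.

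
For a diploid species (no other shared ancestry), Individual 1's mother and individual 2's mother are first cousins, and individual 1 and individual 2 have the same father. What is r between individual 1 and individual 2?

0.28125

With two independent routes of shared ancestry, r is the sum of the two contributions.
Individual 1 and individual 2 are related in two ways: second cousins through their mothers (r = 1/32) and half-sibs through their shared father (r = 1/4).
r = 1/32 + 1/4 = 9/32 = 0.28125.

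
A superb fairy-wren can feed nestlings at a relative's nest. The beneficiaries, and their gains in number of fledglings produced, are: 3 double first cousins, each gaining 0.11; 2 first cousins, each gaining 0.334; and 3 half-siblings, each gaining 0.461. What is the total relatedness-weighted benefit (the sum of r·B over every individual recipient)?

0.51175

r to a double first cousin = 0.25 (double first cousins share both grandparent pairs — four paths of length 4: r = 4·(1/2)^4 = 1/4).
r to a first cousin = 1/8 (first cousins share one grandparent pair — two paths of length 4: r = 2·(1/2)^4 = 1/8).
r to a half-sibling = 0.25 (half-sibs share one parent — one path of length 2: r = (1/2)^2 = 1/4).
Summing one r·B term per recipient: 3·0.25·0.11 + 2·0.125·0.334 + 3·0.25·0.461 = 0.51175.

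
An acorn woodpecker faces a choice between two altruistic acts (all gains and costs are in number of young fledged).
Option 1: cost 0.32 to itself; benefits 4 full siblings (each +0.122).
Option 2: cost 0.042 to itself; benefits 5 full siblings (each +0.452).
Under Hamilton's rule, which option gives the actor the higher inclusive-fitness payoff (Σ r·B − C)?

Option 2

Option 1: r to a full sibling = 0.5.
Option 1: Σ r·B − C = (4·0.5·0.122) − 0.32 = -0.076.
Option 2: r to a full sibling = 0.5.
Option 2: Σ r·B − C = (5·0.5·0.452) − 0.042 = 1.088.
Option 2 has the higher net inclusive-fitness payoff.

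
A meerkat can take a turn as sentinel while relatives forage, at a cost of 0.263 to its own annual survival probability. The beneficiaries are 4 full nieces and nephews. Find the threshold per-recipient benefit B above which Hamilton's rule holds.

r to a full niece or nephew = 0.25 (full aunt/uncle↔niece/nephew: two paths of length 3 through the shared grandparent pair: r = 2·(1/2)^3 = 1/4).
Hamilton's rule with n recipients of equal r: n·r·B > C, so B > C/(n·r) = 0.263/(4·0.25) = 0.263.

0.263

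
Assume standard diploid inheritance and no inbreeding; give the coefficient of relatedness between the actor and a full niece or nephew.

0.25

Each parent–offspring link contributes a factor of 1/2, and independent paths through distinct common ancestors add.
Full aunt/uncle↔niece/nephew: two paths of length 3 through the shared grandparent pair: r = 2·(1/2)^3 = 1/4.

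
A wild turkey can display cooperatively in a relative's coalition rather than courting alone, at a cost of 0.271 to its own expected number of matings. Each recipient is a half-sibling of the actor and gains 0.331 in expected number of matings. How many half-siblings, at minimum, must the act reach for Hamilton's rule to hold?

4

r to a half-sibling = 0.25 (half-sibs share one parent — one path of length 2: r = (1/2)^2 = 1/4).
Hamilton's rule: n·r·B > C  ⇒  n > C/(r·B) = 0.271/(0.25·0.331) = 3.275.
The smallest integer exceeding 3.275 is 4.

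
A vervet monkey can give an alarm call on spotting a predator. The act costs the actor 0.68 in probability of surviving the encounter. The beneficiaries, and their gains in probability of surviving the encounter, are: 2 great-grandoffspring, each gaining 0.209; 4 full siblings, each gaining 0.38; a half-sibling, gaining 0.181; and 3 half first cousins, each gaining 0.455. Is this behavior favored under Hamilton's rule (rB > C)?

Yes

Hamilton's rule: the trait is favored when the sum of r·B over every recipient exceeds the actor's cost C.
r to a great-grandoffspring = 1/8 (three parent–offspring links: r = (1/2)^3 = 1/8).
r to a full sibling = 0.5 (full sibs share both parents — two paths of length 2: r = 2·(1/2)^2 = 1/2).
r to a half-sibling = 1/4 (half-sibs share one parent — one path of length 2: r = (1/2)^2 = 1/4).
r to a half first cousin = 1/16 (half first cousins share one grandparent — one path of length 4: r = (1/2)^4 = 1/16).
Summing one r·B term per recipient: 2·0.125·0.209 + 4·0.5·0.38 + 1·0.25·0.181 + 3·0.0625·0.455 = 0.9428125.
0.9428125 > 0.68: the indirect benefit exceeds the cost.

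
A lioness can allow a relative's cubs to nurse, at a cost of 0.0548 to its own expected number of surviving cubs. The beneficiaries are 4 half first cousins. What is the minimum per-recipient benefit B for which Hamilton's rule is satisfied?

r to a half first cousin = 1/16 (half first cousins share one grandparent — one path of length 4: r = (1/2)^4 = 1/16).
Hamilton's rule with n recipients of equal r: n·r·B > C, so B > C/(n·r) = 0.0548/(4·0.0625) = 0.2192.

0.2192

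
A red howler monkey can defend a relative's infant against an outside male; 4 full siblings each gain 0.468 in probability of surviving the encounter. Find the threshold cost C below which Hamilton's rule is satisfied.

0.936

r to a full sibling = 1/2 (full sibs share both parents — two paths of length 2: r = 2·(1/2)^2 = 1/2).
Hamilton's rule: n·r·B > C, so the trait is favored while C < n·r·B = 4·0.5·0.468 = 0.936.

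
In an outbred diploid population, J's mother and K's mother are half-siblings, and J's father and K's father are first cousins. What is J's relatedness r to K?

0.09375

Independent pedigree routes through distinct common ancestors add.
J and K are related in two ways: half first cousins through their mothers (r = 1/16) and second cousins through their fathers (r = 1/32).
r = 1/16 + 1/32 = 0.09375.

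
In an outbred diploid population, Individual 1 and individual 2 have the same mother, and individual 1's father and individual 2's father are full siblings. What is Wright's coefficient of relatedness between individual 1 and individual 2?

0.375

Independent pedigree routes through distinct common ancestors add.
Individual 1 and individual 2 are related in two ways: half-sibs through their shared mother (r = 1/4) and first cousins through their fathers (r = 1/8).
r = 1/4 + 1/8 = 0.375.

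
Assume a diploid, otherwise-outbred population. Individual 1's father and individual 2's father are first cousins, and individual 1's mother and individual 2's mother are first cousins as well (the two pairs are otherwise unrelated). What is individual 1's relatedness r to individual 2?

0.0625

Wright's path rule: contributions from independent ancestry routes add.
Individual 1 and individual 2 are related in two ways: second cousins through their fathers (r = 1/32) and second cousins through their mothers (r = 1/32).
r = 1/32 + 1/32 = 1/16 = 0.0625.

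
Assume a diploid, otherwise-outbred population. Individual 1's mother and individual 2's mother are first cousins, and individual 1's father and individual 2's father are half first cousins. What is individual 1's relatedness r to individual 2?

Relatedness sums over independent paths through distinct common ancestors.
Individual 1 and individual 2 are related in two ways: second cousins through their mothers (r = 1/32) and half second cousins through their fathers (r = 1/64).
r = 1/32 + 1/64 = 3/64 = 0.046875.

0.046875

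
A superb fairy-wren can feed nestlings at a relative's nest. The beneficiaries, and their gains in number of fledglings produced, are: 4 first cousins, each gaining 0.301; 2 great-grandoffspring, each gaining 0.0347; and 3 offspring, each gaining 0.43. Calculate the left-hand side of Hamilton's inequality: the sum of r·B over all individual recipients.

r to a first cousin = 1/8 (first cousins share one grandparent pair — two paths of length 4: r = 2·(1/2)^4 = 1/8).
r to a great-grandoffspring = 0.125 (three parent–offspring links: r = (1/2)^3 = 1/8).
r to an offspring = 1/2 (one parent–offspring link: r = (1/2)^1 = 1/2).
Summing one r·B term per recipient: 4·0.125·0.301 + 2·0.125·0.0347 + 3·0.5·0.43 = 0.804175.

0.804175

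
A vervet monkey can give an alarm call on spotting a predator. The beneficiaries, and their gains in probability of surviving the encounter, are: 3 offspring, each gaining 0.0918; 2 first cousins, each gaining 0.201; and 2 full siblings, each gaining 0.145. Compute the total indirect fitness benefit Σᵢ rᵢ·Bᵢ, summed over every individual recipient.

0.33295

r to an offspring = 1/2 (one parent–offspring link: r = (1/2)^1 = 1/2).
r to a first cousin = 1/8 (first cousins share one grandparent pair — two paths of length 4: r = 2·(1/2)^4 = 1/8).
r to a full sibling = 0.5 (full sibs share both parents — two paths of length 2: r = 2·(1/2)^2 = 1/2).
Summing one r·B term per recipient: 3·0.5·0.0918 + 2·0.125·0.201 + 2·0.5·0.145 = 0.33295.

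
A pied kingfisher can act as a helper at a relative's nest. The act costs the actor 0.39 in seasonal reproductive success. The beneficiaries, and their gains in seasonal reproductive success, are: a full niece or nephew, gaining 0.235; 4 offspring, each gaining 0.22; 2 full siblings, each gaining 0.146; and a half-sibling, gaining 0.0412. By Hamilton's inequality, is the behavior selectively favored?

Yes

Hamilton's rule: the trait is favored when the sum of r·B over every recipient exceeds the actor's cost C.
r to a full niece or nephew = 0.25 (full aunt/uncle↔niece/nephew: two paths of length 3 through the shared grandparent pair: r = 2·(1/2)^3 = 1/4).
r to an offspring = 1/2 (one parent–offspring link: r = (1/2)^1 = 1/2).
r to a full sibling = 0.5 (full sibs share both parents — two paths of length 2: r = 2·(1/2)^2 = 1/2).
r to a half-sibling = 0.25 (half-sibs share one parent — one path of length 2: r = (1/2)^2 = 1/4).
Summing one r·B term per recipient: 1·0.25·0.235 + 4·0.5·0.22 + 2·0.5·0.146 + 1·0.25·0.0412 = 0.65505.
0.65505 > 0.39: the indirect benefit exceeds the cost.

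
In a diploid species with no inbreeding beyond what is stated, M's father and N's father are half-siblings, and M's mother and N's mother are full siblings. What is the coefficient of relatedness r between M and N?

Relatedness sums over independent paths through distinct common ancestors.
M and N are related in two ways: half first cousins through their fathers (r = 1/16) and first cousins through their mothers (r = 1/8).
r = 1/16 + 1/8 = 0.1875.

0.1875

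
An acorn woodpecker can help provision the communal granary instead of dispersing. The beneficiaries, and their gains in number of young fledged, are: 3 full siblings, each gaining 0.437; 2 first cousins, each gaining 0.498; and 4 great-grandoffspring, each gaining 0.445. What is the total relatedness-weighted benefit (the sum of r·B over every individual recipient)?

1.0025

r to a full sibling = 1/2 (full sibs share both parents — two paths of length 2: r = 2·(1/2)^2 = 1/2).
r to a first cousin = 1/8 (first cousins share one grandparent pair — two paths of length 4: r = 2·(1/2)^4 = 1/8).
r to a great-grandoffspring = 0.125 (three parent–offspring links: r = (1/2)^3 = 1/8).
Summing one r·B term per recipient: 3·0.5·0.437 + 2·0.125·0.498 + 4·0.125·0.445 = 1.0025.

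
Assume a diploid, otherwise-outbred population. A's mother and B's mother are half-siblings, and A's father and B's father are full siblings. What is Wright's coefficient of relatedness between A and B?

Wright's path rule: contributions from independent ancestry routes add.
A and B are related in two ways: half first cousins through their mothers (r = 1/16) and first cousins through their fathers (r = 1/8).
r = 1/16 + 1/8 = 0.1875.

0.1875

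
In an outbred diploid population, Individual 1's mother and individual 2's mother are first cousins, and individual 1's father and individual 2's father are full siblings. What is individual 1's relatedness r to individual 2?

0.15625

With two independent routes of shared ancestry, r is the sum of the two contributions.
Individual 1 and individual 2 are related in two ways: second cousins through their mothers (r = 1/32) and first cousins through their fathers (r = 1/8).
r = 1/32 + 1/8 = 5/32 = 0.15625.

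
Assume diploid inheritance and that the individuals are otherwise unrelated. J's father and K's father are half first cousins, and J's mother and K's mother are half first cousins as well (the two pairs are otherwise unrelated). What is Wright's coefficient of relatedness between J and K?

Wright's path rule: contributions from independent ancestry routes add.
J and K are related in two ways: half second cousins through their fathers (r = 1/64) and half second cousins through their mothers (r = 1/64).
r = 1/64 + 1/64 = 1/32 = 0.03125.

0.03125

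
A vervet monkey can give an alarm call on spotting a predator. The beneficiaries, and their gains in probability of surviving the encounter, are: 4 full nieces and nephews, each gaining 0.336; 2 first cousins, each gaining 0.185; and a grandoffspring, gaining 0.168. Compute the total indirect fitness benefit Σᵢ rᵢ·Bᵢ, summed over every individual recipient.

0.42425

r to a full niece or nephew = 1/4 (full aunt/uncle↔niece/nephew: two paths of length 3 through the shared grandparent pair: r = 2·(1/2)^3 = 1/4).
r to a first cousin = 1/8 (first cousins share one grandparent pair — two paths of length 4: r = 2·(1/2)^4 = 1/8).
r to a grandoffspring = 1/4 (two parent–offspring links: r = (1/2)^2 = 1/4).
Summing one r·B term per recipient: 4·0.25·0.336 + 2·0.125·0.185 + 1·0.25·0.168 = 0.42425.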